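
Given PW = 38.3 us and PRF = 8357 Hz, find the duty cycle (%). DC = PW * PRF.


DC = 38.3e-6 * 8357 * 100 = 32.01%

32.01%


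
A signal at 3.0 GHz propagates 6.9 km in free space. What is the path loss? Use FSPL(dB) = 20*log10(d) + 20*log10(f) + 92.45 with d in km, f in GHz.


20*log10(6.9) = 16.78
20*log10(3.0) = 9.54
FSPL = 118.8 dB

118.8 dB


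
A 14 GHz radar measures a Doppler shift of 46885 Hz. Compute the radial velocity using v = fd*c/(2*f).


v = 46885 * 3e8 / (2 * 14000000000.0) = 502.3 m/s

502.3 m/s


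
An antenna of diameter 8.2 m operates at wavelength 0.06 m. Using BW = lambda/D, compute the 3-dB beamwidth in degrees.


BW_rad = 0.06 / 8.2 = 0.007317
BW_deg = 0.42 degrees

0.42 degrees


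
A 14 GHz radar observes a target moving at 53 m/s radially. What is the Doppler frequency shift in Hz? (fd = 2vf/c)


fd = 2 * 53 * 14000000000.0 / 3e8 = 4946.7 Hz

4946.7 Hz


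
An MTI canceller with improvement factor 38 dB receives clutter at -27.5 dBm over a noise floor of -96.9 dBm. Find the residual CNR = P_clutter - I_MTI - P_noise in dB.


CNR = -27.5 - 38 - (-96.9) = 31.4 dB

31.4 dB


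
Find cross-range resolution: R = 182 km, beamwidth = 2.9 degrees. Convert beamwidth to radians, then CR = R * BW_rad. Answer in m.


BW_rad = 0.050614548
CR = 182000 * 0.050614548 = 9211.8 m

9211.8 m


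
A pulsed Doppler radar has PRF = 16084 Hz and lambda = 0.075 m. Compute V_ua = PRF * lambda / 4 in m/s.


V_ua = 16084 * 0.075 / 4 = 301.6 m/s

301.6 m/s


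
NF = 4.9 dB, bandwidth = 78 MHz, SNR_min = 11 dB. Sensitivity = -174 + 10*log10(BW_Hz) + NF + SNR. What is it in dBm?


10*log10(78000000.0) = 78.92
S = -174 + 78.92 + 4.9 + 11 = -79.2 dBm

-79.2 dBm


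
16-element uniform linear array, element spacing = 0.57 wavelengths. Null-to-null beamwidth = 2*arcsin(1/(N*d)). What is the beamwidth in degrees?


1/(N*d) = 1/(16*0.57) = 0.109649
BW = 2*arcsin(0.109649) = 12.6 degrees

12.6 degrees


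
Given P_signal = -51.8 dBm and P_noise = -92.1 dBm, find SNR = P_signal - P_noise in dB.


SNR = -51.8 - (-92.1) = 40.3 dB

40.3 dB


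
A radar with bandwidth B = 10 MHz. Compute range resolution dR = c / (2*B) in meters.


dR = 3e8 / (2 * 10000000.0) = 15.0 m

15.0 m


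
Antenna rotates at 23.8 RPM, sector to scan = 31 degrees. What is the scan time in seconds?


t = 31 / (23.8 * 360) * 60 = 0.22 s

0.22 s


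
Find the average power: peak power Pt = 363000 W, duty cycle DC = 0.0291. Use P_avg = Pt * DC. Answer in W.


P_avg = 363000 * 0.0291 = 10563.3 W

10563.3 W


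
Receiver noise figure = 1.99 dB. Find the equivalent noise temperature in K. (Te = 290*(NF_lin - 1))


NF_lin = 10^(1.99/10) = 1.581248
Te = 290 * (1.581248 - 1) = 168.6 K

168.6 K


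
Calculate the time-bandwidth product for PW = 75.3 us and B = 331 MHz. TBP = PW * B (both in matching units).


TBP = 75.3 * 331 = 24924.3

24924.3


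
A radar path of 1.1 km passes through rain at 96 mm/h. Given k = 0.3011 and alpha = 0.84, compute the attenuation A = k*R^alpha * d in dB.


gamma = 0.3011 * 96^0.84 = 13.92575 dB/km
A = 13.92575 * 1.1 = 15.32 dB

15.32 dB


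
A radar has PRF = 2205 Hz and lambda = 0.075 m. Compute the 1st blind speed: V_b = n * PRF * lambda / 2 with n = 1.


V_blind = 1 * 2205 * 0.075 / 2 = 82.7 m/s

82.7 m/s


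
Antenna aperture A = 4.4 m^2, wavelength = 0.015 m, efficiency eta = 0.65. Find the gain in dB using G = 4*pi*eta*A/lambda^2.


G_linear = 4*pi*0.65*4.4/0.015^2 = 159732.53
G_dB = 10*log10(159732.53) = 52.0 dB

52.0 dB


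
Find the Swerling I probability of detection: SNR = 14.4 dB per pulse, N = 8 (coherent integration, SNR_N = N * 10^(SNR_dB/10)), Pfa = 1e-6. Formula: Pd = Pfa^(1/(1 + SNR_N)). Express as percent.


SNR_lin = 10^(14.4/10) = 27.54229
SNR_N = 8 * 27.54229 = 220.33832
1/(1 + SNR_N) = 1/221.33832 = 0.004518
Pd = (1e-6)^0.004518 = 0.93949
Pd = 93.9%

93.9%


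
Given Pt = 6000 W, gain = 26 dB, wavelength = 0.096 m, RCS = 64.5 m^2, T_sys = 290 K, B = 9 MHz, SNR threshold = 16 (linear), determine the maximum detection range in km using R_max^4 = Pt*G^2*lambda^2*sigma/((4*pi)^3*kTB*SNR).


G_lin = 10^(26/10) = 398.107171
R^4 = 6000 * 398.107171^2 * 0.096^2 * 64.5 / ((4*pi)^3 * 1.38e-23 * 290 * 9000000.0 * 16)
R^4 = 4.94293e17 m^4
R_max = (4.94293e17)^(1/4) = 26515.3 m = 26.5 km

26.5 km


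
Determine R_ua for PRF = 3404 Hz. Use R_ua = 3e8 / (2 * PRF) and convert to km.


R_ua = 3e8 / (2 * 3404) = 44065.8 m = 44.1 km

44.1 km


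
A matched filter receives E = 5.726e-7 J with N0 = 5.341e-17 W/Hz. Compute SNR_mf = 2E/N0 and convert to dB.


SNR_lin = 2 * 5.726e-7 / 5.341e-17 = 2.144e10
SNR_dB = 10*log10(2.144e10) = 103.3 dB

103.3 dB


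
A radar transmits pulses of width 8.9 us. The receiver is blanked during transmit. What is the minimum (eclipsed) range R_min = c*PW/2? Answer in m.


R_min = 3e8 * 8.9e-6 / 2 = 1335.0 m

1335.0 m


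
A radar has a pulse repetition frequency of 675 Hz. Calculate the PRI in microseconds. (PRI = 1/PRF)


PRI = 1/675 = 0.0014814815 s = 1481.5 us

1481.5 us


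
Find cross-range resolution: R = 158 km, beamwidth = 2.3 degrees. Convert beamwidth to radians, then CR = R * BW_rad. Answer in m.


BW_rad = 0.040142573
CR = 158000 * 0.040142573 = 6342.5 m

6342.5 m


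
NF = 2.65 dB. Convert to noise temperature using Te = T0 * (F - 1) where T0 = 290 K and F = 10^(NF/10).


NF_lin = 10^(2.65/10) = 1.840772
Te = 290 * (1.840772 - 1) = 243.8 K

243.8 K


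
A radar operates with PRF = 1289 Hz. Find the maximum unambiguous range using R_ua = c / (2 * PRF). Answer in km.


R_ua = 3e8 / (2 * 1289) = 116369.3 m = 116.4 km

116.4 km


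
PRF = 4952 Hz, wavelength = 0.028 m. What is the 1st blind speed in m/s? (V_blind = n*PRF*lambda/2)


V_blind = 1 * 4952 * 0.028 / 2 = 69.3 m/s

69.3 m/s


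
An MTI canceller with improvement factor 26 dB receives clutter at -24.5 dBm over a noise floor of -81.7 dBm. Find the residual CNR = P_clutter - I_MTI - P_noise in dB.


CNR = -24.5 - 26 - (-81.7) = 31.2 dB

31.2 dB


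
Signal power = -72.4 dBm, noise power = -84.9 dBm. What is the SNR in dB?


SNR = -72.4 - (-84.9) = 12.5 dB

12.5 dB


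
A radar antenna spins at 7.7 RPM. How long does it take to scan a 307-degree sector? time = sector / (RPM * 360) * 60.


t = 307 / (7.7 * 360) * 60 = 6.65 s

6.65 s


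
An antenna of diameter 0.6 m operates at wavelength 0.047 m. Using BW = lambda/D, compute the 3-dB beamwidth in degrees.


BW_rad = 0.047 / 0.6 = 0.078333
BW_deg = 4.49 degrees

4.49 degrees


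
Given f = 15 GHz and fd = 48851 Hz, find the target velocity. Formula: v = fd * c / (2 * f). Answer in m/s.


v = 48851 * 3e8 / (2 * 15000000000.0) = 488.5 m/s

488.5 m/s


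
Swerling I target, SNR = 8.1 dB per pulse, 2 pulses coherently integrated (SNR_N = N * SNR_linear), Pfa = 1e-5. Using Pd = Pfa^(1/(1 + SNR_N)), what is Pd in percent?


SNR_lin = 10^(8.1/10) = 6.45654
SNR_N = 2 * 6.45654 = 12.91308
1/(1 + SNR_N) = 1/13.91308 = 0.0718748
Pd = (1e-5)^0.0718748 = 0.43715
Pd = 43.7%

43.7%


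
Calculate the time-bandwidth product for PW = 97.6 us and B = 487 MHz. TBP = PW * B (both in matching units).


TBP = 97.6 * 487 = 47531.2

47531.2


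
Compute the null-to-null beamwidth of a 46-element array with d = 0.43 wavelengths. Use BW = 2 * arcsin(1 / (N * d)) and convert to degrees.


1/(N*d) = 1/(46*0.43) = 0.050556
BW = 2*arcsin(0.050556) = 5.8 degrees

5.8 degrees


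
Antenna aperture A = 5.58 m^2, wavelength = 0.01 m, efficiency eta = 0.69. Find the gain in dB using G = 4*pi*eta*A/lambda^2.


G_linear = 4*pi*0.69*5.58/0.01^2 = 483830.4
G_dB = 10*log10(483830.4) = 56.8 dB

56.8 dB


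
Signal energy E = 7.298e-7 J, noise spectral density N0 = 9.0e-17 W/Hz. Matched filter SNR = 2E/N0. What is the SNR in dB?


SNR_lin = 2 * 7.298e-7 / 9.0e-17 = 1.622e10
SNR_dB = 10*log10(1.622e10) = 102.1 dB

102.1 dB


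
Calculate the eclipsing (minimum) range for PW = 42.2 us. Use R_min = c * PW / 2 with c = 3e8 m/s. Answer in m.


R_min = 3e8 * 42.2e-6 / 2 = 6330.0 m

6330.0 m


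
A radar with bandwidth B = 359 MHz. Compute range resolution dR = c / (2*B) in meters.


dR = 3e8 / (2 * 359000000.0) = 0.42 m

0.42 m


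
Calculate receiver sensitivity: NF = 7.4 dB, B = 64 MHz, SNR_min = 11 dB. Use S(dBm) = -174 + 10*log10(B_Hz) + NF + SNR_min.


10*log10(64000000.0) = 78.06
S = -174 + 78.06 + 7.4 + 11 = -77.5 dBm

-77.5 dBm


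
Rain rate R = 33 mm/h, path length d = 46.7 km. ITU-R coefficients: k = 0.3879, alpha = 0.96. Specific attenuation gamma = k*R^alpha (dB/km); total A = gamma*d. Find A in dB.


gamma = 0.3879 * 33^0.96 = 11.129949 dB/km
A = 11.129949 * 46.7 = 519.77 dB

519.77 dB


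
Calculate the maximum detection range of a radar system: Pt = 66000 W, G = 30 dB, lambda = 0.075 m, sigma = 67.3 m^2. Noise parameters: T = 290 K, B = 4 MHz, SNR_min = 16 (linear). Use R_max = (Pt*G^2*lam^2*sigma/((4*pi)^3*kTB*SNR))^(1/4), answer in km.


G_lin = 10^(30/10) = 1000.0
R^4 = 66000 * 1000.0^2 * 0.075^2 * 67.3 / ((4*pi)^3 * 1.38e-23 * 290 * 4000000.0 * 16)
R^4 = 4.91581e19 m^4
R_max = (4.91581e19)^(1/4) = 83733.4 m = 83.7 km

83.7 km


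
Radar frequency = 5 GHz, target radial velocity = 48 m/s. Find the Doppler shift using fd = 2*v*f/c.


fd = 2 * 48 * 5000000000.0 / 3e8 = 1600.0 Hz

1600.0 Hz


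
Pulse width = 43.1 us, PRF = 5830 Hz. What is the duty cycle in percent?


DC = 43.1e-6 * 5830 * 100 = 25.13%

25.13%


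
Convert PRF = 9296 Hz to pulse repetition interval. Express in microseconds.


PRI = 1/9296 = 0.0001075731 s = 107.6 us

107.6 us


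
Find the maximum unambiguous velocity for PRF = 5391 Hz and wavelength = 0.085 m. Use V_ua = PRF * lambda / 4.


V_ua = 5391 * 0.085 / 4 = 114.6 m/s

114.6 m/s


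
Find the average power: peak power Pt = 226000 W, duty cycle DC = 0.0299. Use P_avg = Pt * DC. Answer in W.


P_avg = 226000 * 0.0299 = 6757.4 W

6757.4 W


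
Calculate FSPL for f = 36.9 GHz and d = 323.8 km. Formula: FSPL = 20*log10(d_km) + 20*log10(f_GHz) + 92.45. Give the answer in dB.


20*log10(323.8) = 50.21
20*log10(36.9) = 31.34
FSPL = 174.0 dB

174.0 dB


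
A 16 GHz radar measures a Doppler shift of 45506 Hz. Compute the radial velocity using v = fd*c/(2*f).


v = 45506 * 3e8 / (2 * 16000000000.0) = 426.6 m/s

426.6 m/s


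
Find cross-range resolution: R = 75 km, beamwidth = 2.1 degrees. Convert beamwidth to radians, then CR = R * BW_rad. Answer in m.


BW_rad = 0.036651914
CR = 75000 * 0.036651914 = 2748.9 m

2748.9 m


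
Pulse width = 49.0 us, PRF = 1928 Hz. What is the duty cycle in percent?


DC = 49.0e-6 * 1928 * 100 = 9.45%

9.45%


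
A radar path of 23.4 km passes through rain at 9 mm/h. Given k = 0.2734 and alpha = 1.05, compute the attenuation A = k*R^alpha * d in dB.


gamma = 0.2734 * 9^1.05 = 2.746333 dB/km
A = 2.746333 * 23.4 = 64.26 dB

64.26 dB


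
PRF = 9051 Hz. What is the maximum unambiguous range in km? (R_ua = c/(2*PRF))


R_ua = 3e8 / (2 * 9051) = 16572.8 m = 16.6 km

16.6 km


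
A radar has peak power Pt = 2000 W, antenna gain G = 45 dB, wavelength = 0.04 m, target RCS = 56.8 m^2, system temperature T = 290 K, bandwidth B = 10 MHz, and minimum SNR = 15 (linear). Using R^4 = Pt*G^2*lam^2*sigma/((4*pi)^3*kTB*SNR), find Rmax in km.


G_lin = 10^(45/10) = 31622.776602
R^4 = 2000 * 31622.776602^2 * 0.04^2 * 56.8 / ((4*pi)^3 * 1.38e-23 * 290 * 10000000.0 * 15)
R^4 = 1.52581e20 m^4
R_max = (1.52581e20)^(1/4) = 111141.2 m = 111.1 km

111.1 km


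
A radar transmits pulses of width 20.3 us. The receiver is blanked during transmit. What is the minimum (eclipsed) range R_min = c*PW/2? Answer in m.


R_min = 3e8 * 20.3e-6 / 2 = 3045.0 m

3045.0 m


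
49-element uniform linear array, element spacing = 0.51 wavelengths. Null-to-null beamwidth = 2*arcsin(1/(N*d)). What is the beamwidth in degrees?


1/(N*d) = 1/(49*0.51) = 0.040016
BW = 2*arcsin(0.040016) = 4.6 degrees

4.6 degrees


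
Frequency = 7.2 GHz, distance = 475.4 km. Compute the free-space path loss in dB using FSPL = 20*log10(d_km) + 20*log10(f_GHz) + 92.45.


20*log10(475.4) = 53.54
20*log10(7.2) = 17.15
FSPL = 163.1 dB

163.1 dB


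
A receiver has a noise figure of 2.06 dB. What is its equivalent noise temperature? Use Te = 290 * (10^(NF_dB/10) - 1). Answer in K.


NF_lin = 10^(2.06/10) = 1.606941
Te = 290 * (1.606941 - 1) = 176.0 K

176.0 K


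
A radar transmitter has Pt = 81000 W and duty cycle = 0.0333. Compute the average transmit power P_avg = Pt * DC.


P_avg = 81000 * 0.0333 = 2697.3 W

2697.3 W


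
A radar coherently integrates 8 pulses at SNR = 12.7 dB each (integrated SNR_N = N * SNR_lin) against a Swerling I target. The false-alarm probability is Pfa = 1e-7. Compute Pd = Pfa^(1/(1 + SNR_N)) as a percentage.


SNR_lin = 10^(12.7/10) = 18.62087
SNR_N = 8 * 18.62087 = 148.96696
1/(1 + SNR_N) = 1/149.96696 = 0.0066681
Pd = (1e-7)^0.0066681 = 0.8981
Pd = 89.8%

89.8%


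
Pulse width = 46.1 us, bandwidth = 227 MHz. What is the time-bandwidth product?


TBP = 46.1 * 227 = 10464.7

10464.7


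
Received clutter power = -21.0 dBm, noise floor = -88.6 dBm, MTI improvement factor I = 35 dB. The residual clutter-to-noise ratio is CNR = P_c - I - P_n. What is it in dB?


CNR = -21.0 - 35 - (-88.6) = 32.6 dB

32.6 dB


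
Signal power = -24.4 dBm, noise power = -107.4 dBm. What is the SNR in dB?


SNR = -24.4 - (-107.4) = 83.0 dB

83.0 dB


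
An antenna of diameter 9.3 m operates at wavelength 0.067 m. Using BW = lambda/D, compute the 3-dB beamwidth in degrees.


BW_rad = 0.067 / 9.3 = 0.007204
BW_deg = 0.41 degrees

0.41 degrees


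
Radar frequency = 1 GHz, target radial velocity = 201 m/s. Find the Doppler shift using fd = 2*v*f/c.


fd = 2 * 201 * 1000000000.0 / 3e8 = 1340.0 Hz

1340.0 Hz


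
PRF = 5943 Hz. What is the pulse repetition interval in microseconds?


PRI = 1/5943 = 0.0001682652 s = 168.3 us

168.3 us


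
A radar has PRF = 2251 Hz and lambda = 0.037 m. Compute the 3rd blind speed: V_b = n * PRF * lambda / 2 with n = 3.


V_blind = 3 * 2251 * 0.037 / 2 = 124.9 m/s

124.9 m/s


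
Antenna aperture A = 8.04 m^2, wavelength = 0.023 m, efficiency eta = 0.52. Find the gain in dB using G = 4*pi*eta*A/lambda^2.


G_linear = 4*pi*0.52*8.04/0.023^2 = 99314.71
G_dB = 10*log10(99314.71) = 50.0 dB

50.0 dB


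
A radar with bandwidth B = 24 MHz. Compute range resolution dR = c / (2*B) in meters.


dR = 3e8 / (2 * 24000000.0) = 6.25 m

6.25 m


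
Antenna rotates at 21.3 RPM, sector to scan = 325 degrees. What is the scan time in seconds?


t = 325 / (21.3 * 360) * 60 = 2.54 s

2.54 s


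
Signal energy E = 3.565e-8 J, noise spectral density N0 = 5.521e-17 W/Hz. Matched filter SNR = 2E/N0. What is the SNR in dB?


SNR_lin = 2 * 3.565e-8 / 5.521e-17 = 1.291e9
SNR_dB = 10*log10(1.291e9) = 91.1 dB

91.1 dB


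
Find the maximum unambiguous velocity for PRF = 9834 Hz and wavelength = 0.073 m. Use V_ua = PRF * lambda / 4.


V_ua = 9834 * 0.073 / 4 = 179.5 m/s

179.5 m/s


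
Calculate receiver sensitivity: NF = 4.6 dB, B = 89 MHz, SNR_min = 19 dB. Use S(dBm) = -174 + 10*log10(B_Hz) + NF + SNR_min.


10*log10(89000000.0) = 79.49
S = -174 + 79.49 + 4.6 + 19 = -70.9 dBm

-70.9 dBm


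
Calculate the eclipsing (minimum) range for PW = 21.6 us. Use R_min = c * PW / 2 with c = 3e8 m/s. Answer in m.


R_min = 3e8 * 21.6e-6 / 2 = 3240.0 m

3240.0 m


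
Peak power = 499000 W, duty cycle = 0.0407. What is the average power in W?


P_avg = 499000 * 0.0407 = 20309.3 W

20309.3 W


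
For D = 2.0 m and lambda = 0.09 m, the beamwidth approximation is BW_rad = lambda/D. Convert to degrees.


BW_rad = 0.09 / 2.0 = 0.045
BW_deg = 2.58 degrees

2.58 degrees


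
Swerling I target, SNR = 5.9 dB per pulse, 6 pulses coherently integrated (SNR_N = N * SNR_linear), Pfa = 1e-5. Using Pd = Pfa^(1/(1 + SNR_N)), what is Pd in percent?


SNR_lin = 10^(5.9/10) = 3.89045
SNR_N = 6 * 3.89045 = 23.3427
1/(1 + SNR_N) = 1/24.3427 = 0.0410801
Pd = (1e-5)^0.0410801 = 0.62316
Pd = 62.3%

62.3%


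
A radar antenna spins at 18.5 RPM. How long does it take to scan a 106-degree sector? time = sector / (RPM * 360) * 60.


t = 106 / (18.5 * 360) * 60 = 0.95 s

0.95 s


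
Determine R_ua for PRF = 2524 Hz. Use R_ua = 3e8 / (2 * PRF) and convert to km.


R_ua = 3e8 / (2 * 2524) = 59429.5 m = 59.4 km

59.4 km


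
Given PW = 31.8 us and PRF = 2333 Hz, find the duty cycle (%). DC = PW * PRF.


DC = 31.8e-6 * 2333 * 100 = 7.42%

7.42%


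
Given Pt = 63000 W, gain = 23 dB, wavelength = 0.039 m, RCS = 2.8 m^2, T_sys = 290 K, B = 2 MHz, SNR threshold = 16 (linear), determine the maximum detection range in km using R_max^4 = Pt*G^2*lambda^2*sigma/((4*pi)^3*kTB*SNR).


G_lin = 10^(23/10) = 199.526231
R^4 = 63000 * 199.526231^2 * 0.039^2 * 2.8 / ((4*pi)^3 * 1.38e-23 * 290 * 2000000.0 * 16)
R^4 = 4.20311e16 m^4
R_max = (4.20311e16)^(1/4) = 14318.3 m = 14.3 km

14.3 km


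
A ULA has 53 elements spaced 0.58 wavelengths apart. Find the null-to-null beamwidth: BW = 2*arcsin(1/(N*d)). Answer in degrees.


1/(N*d) = 1/(53*0.58) = 0.032531
BW = 2*arcsin(0.032531) = 3.7 degrees

3.7 degrees


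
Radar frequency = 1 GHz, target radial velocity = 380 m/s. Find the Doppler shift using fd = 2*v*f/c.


fd = 2 * 380 * 1000000000.0 / 3e8 = 2533.3 Hz

2533.3 Hz


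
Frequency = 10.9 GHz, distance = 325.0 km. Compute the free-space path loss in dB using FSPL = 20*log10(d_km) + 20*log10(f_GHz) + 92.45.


20*log10(325.0) = 50.24
20*log10(10.9) = 20.75
FSPL = 163.4 dB

163.4 dB


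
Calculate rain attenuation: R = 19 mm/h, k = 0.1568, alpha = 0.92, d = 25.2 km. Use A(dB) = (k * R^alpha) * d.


gamma = 0.1568 * 19^0.92 = 2.353962 dB/km
A = 2.353962 * 25.2 = 59.32 dB

59.32 dB


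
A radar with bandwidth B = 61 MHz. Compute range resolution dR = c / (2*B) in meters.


dR = 3e8 / (2 * 61000000.0) = 2.46 m

2.46 m


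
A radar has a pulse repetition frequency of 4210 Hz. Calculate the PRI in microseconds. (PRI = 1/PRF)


PRI = 1/4210 = 0.0002375297 s = 237.5 us

237.5 us


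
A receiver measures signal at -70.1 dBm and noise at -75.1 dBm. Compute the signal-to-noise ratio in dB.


SNR = -70.1 - (-75.1) = 5.0 dB

5.0 dB


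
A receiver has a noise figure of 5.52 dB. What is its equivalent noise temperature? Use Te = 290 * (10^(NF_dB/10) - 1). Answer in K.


NF_lin = 10^(5.52/10) = 3.564511
Te = 290 * (3.564511 - 1) = 743.7 K

743.7 K


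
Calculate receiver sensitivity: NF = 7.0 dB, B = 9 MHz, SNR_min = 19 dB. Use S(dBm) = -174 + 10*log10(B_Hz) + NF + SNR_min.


10*log10(9000000.0) = 69.54
S = -174 + 69.54 + 7.0 + 19 = -78.5 dBm

-78.5 dBm


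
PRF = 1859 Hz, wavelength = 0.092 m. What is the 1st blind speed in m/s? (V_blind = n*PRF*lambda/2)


V_blind = 1 * 1859 * 0.092 / 2 = 85.5 m/s

85.5 m/s


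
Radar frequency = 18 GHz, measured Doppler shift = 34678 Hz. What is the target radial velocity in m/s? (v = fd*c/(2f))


v = 34678 * 3e8 / (2 * 18000000000.0) = 289.0 m/s

289.0 m/s


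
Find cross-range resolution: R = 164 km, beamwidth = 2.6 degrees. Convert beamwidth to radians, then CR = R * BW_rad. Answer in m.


BW_rad = 0.045378561
CR = 164000 * 0.045378561 = 7442.1 m

7442.1 m


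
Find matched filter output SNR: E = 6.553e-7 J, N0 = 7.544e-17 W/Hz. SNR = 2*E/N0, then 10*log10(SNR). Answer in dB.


SNR_lin = 2 * 6.553e-7 / 7.544e-17 = 1.737e10
SNR_dB = 10*log10(1.737e10) = 102.4 dB

102.4 dB


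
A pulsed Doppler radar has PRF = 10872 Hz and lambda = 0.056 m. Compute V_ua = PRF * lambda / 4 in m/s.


V_ua = 10872 * 0.056 / 4 = 152.2 m/s

152.2 m/s


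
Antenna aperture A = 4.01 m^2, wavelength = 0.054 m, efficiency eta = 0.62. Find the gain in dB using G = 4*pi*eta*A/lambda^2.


G_linear = 4*pi*0.62*4.01/0.054^2 = 10714.17
G_dB = 10*log10(10714.17) = 40.3 dB

40.3 dB


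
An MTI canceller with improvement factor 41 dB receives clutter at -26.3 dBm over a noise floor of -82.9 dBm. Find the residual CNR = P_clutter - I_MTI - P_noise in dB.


CNR = -26.3 - 41 - (-82.9) = 15.6 dB

15.6 dB


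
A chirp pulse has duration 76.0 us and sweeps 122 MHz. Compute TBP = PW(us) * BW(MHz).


TBP = 76.0 * 122 = 9272.0

9272.0


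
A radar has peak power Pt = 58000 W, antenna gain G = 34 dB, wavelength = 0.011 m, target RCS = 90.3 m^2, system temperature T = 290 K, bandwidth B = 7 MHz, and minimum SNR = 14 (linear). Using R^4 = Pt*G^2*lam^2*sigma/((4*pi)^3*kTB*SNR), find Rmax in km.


G_lin = 10^(34/10) = 2511.886432
R^4 = 58000 * 2511.886432^2 * 0.011^2 * 90.3 / ((4*pi)^3 * 1.38e-23 * 290 * 7000000.0 * 14)
R^4 = 5.1377e18 m^4
R_max = (5.1377e18)^(1/4) = 47609.3 m = 47.6 km

47.6 km


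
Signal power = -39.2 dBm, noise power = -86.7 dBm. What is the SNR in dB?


SNR = -39.2 - (-86.7) = 47.5 dB

47.5 dB


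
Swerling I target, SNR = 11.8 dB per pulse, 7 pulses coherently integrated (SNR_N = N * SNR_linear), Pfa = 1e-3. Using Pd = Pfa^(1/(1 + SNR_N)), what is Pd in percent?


SNR_lin = 10^(11.8/10) = 15.13561
SNR_N = 7 * 15.13561 = 105.94927
1/(1 + SNR_N) = 1/106.94927 = 0.0093502
Pd = (1e-3)^0.0093502 = 0.93745
Pd = 93.7%

93.7%


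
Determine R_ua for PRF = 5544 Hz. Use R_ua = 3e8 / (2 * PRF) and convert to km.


R_ua = 3e8 / (2 * 5544) = 27056.3 m = 27.1 km

27.1 km


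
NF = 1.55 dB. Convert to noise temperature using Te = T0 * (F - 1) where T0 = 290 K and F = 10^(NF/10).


NF_lin = 10^(1.55/10) = 1.428894
Te = 290 * (1.428894 - 1) = 124.4 K

124.4 K


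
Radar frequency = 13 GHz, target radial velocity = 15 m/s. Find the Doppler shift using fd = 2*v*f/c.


fd = 2 * 15 * 13000000000.0 / 3e8 = 1300.0 Hz

1300.0 Hz


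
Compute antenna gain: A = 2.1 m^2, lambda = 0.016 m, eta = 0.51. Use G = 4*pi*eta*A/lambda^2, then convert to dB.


G_linear = 4*pi*0.51*2.1/0.016^2 = 52572.59
G_dB = 10*log10(52572.59) = 47.2 dB

47.2 dB


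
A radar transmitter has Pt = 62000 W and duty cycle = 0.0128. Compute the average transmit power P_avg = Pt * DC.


P_avg = 62000 * 0.0128 = 793.6 W

793.6 W


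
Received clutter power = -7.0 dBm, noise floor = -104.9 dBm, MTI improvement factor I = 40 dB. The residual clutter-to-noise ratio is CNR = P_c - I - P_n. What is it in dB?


CNR = -7.0 - 40 - (-104.9) = 57.9 dB

57.9 dB


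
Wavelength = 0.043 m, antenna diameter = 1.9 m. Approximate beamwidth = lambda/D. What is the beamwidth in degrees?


BW_rad = 0.043 / 1.9 = 0.022632
BW_deg = 1.3 degrees

1.3 degrees


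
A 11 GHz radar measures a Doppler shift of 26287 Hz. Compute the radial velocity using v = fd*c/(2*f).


v = 26287 * 3e8 / (2 * 11000000000.0) = 358.5 m/s

358.5 m/s


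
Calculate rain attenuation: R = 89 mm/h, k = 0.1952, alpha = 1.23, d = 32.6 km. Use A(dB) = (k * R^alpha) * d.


gamma = 0.1952 * 89^1.23 = 48.778621 dB/km
A = 48.778621 * 32.6 = 1590.18 dB

1590.18 dB


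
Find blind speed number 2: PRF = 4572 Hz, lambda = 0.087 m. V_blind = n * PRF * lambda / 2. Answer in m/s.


V_blind = 2 * 4572 * 0.087 / 2 = 397.8 m/s

397.8 m/s


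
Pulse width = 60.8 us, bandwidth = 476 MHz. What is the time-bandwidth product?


TBP = 60.8 * 476 = 28940.8

28940.8


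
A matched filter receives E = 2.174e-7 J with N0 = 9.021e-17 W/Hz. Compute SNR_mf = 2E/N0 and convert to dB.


SNR_lin = 2 * 2.174e-7 / 9.021e-17 = 4.82e9
SNR_dB = 10*log10(4.82e9) = 96.8 dB

96.8 dB


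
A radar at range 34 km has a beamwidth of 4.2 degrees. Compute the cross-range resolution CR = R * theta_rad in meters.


BW_rad = 0.073303829
CR = 34000 * 0.073303829 = 2492.3 m

2492.3 m


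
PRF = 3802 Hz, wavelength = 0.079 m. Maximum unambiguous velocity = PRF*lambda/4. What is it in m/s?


V_ua = 3802 * 0.079 / 4 = 75.1 m/s

75.1 m/s


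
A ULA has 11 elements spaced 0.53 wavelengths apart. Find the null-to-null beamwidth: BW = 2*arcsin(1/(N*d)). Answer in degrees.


1/(N*d) = 1/(11*0.53) = 0.171527
BW = 2*arcsin(0.171527) = 19.8 degrees

19.8 degrees


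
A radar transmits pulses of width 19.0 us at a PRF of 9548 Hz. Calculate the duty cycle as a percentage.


DC = 19.0e-6 * 9548 * 100 = 18.14%

18.14%


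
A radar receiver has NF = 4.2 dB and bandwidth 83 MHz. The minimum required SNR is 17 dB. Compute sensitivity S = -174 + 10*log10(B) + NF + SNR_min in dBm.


10*log10(83000000.0) = 79.19
S = -174 + 79.19 + 4.2 + 17 = -73.6 dBm

-73.6 dBm


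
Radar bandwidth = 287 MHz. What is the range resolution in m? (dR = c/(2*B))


dR = 3e8 / (2 * 287000000.0) = 0.52 m

0.52 m


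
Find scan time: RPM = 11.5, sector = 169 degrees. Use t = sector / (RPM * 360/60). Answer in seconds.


t = 169 / (11.5 * 360) * 60 = 2.45 s

2.45 s


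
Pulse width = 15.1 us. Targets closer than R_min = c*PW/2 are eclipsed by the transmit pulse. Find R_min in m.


R_min = 3e8 * 15.1e-6 / 2 = 2265.0 m

2265.0 m


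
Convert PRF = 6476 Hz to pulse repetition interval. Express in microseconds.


PRI = 1/6476 = 0.0001544163 s = 154.4 us

154.4 us


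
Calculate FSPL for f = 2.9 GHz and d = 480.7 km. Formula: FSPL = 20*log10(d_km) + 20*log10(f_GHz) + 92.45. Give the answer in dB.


20*log10(480.7) = 53.64
20*log10(2.9) = 9.25
FSPL = 155.3 dB

155.3 dB


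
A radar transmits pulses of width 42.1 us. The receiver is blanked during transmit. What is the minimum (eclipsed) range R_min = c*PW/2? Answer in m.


R_min = 3e8 * 42.1e-6 / 2 = 6315.0 m

6315.0 m


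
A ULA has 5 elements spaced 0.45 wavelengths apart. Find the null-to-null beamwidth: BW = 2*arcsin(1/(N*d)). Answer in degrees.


1/(N*d) = 1/(5*0.45) = 0.444444
BW = 2*arcsin(0.444444) = 52.8 degrees

52.8 degrees


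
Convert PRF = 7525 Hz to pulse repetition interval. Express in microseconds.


PRI = 1/7525 = 0.0001328904 s = 132.9 us

132.9 us


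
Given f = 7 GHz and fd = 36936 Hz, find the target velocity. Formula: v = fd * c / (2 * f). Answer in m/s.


v = 36936 * 3e8 / (2 * 7000000000.0) = 791.5 m/s

791.5 m/s


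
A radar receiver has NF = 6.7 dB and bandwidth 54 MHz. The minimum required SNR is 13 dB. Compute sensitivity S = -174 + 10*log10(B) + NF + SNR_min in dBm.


10*log10(54000000.0) = 77.32
S = -174 + 77.32 + 6.7 + 13 = -77.0 dBm

-77.0 dBm


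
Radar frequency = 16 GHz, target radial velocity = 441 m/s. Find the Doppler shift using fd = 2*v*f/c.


fd = 2 * 441 * 16000000000.0 / 3e8 = 47040.0 Hz

47040.0 Hz


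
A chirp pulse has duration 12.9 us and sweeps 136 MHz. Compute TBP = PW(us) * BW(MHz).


TBP = 12.9 * 136 = 1754.4

1754.4


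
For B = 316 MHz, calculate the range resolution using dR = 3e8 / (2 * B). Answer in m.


dR = 3e8 / (2 * 316000000.0) = 0.47 m

0.47 m


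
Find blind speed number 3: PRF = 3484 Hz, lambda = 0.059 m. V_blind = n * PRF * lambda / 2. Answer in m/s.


V_blind = 3 * 3484 * 0.059 / 2 = 308.3 m/s

308.3 m/s


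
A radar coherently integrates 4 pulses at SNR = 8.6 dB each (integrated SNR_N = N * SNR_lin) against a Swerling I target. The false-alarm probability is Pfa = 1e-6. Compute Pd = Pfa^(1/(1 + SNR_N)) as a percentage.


SNR_lin = 10^(8.6/10) = 7.24436
SNR_N = 4 * 7.24436 = 28.97744
1/(1 + SNR_N) = 1/29.97744 = 0.0333584
Pd = (1e-6)^0.0333584 = 0.63074
Pd = 63.1%

63.1%


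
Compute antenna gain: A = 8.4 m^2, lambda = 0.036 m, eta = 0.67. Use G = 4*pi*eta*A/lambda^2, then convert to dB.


G_linear = 4*pi*0.67*8.4/0.036^2 = 54570.63
G_dB = 10*log10(54570.63) = 47.4 dB

47.4 dB


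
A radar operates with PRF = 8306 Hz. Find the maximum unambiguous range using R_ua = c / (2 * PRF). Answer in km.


R_ua = 3e8 / (2 * 8306) = 18059.2 m = 18.1 km

18.1 km


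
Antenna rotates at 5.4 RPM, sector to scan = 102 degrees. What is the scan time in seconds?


t = 102 / (5.4 * 360) * 60 = 3.15 s

3.15 s


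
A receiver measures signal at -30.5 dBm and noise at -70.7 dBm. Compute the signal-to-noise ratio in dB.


SNR = -30.5 - (-70.7) = 40.2 dB

40.2 dB


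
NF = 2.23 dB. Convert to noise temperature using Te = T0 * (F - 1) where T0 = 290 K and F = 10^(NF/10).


NF_lin = 10^(2.23/10) = 1.671091
Te = 290 * (1.671091 - 1) = 194.6 K

194.6 K


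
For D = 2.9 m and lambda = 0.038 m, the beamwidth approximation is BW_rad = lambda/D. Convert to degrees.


BW_rad = 0.038 / 2.9 = 0.013103
BW_deg = 0.75 degrees

0.75 degrees


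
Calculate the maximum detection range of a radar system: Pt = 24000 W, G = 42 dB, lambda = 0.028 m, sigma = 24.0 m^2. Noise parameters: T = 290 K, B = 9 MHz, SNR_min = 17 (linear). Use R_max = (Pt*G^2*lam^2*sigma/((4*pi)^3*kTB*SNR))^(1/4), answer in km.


G_lin = 10^(42/10) = 15848.931925
R^4 = 24000 * 15848.931925^2 * 0.028^2 * 24.0 / ((4*pi)^3 * 1.38e-23 * 290 * 9000000.0 * 17)
R^4 = 9.33556e19 m^4
R_max = (9.33556e19)^(1/4) = 98295.8 m = 98.3 km

98.3 km


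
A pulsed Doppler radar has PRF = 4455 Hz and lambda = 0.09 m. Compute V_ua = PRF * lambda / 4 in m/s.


V_ua = 4455 * 0.09 / 4 = 100.2 m/s

100.2 m/s


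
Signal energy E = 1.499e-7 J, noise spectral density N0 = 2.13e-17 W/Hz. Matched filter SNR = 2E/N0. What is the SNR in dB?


SNR_lin = 2 * 1.499e-7 / 2.13e-17 = 1.408e10
SNR_dB = 10*log10(1.408e10) = 101.5 dB

101.5 dB


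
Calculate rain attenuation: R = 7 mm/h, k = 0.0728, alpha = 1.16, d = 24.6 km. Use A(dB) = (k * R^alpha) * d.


gamma = 0.0728 * 7^1.16 = 0.695737 dB/km
A = 0.695737 * 24.6 = 17.12 dB

17.12 dB


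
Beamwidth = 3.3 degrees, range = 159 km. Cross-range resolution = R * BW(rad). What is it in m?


BW_rad = 0.057595865
CR = 159000 * 0.057595865 = 9157.7 m

9157.7 m


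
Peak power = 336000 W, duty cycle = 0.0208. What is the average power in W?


P_avg = 336000 * 0.0208 = 6988.8 W

6988.8 W


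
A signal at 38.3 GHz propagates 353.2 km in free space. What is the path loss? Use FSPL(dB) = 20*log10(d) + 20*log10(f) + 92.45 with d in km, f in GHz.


20*log10(353.2) = 50.96
20*log10(38.3) = 31.66
FSPL = 175.1 dB

175.1 dB


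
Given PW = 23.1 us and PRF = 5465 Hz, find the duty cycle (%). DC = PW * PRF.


DC = 23.1e-6 * 5465 * 100 = 12.62%

12.62%


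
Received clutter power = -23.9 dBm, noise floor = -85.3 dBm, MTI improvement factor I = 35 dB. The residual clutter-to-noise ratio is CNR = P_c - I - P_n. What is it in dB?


CNR = -23.9 - 35 - (-85.3) = 26.4 dB

26.4 dB


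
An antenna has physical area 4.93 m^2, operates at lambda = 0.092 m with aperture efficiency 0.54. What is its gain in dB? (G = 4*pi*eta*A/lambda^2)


G_linear = 4*pi*0.54*4.93/0.092^2 = 3952.53
G_dB = 10*log10(3952.53) = 36.0 dB

36.0 dB


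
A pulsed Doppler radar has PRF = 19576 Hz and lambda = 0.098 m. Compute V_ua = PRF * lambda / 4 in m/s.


V_ua = 19576 * 0.098 / 4 = 479.6 m/s

479.6 m/s


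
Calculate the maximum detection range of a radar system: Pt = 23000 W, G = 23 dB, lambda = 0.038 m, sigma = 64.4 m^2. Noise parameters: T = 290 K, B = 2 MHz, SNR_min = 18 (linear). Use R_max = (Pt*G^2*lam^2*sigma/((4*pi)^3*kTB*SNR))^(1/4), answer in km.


G_lin = 10^(23/10) = 199.526231
R^4 = 23000 * 199.526231^2 * 0.038^2 * 64.4 / ((4*pi)^3 * 1.38e-23 * 290 * 2000000.0 * 18)
R^4 = 2.97832e17 m^4
R_max = (2.97832e17)^(1/4) = 23361.1 m = 23.4 km

23.4 km


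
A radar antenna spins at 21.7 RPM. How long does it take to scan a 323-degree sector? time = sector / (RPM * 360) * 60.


t = 323 / (21.7 * 360) * 60 = 2.48 s

2.48 s


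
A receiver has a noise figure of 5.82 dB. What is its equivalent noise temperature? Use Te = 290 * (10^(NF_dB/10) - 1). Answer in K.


NF_lin = 10^(5.82/10) = 3.819443
Te = 290 * (3.819443 - 1) = 817.6 K

817.6 K


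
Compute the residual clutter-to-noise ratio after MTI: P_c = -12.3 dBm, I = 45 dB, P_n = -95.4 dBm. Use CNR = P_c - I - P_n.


CNR = -12.3 - 45 - (-95.4) = 38.1 dB

38.1 dB


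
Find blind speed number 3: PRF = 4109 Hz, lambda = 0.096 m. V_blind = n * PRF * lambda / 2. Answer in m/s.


V_blind = 3 * 4109 * 0.096 / 2 = 591.7 m/s

591.7 m/s


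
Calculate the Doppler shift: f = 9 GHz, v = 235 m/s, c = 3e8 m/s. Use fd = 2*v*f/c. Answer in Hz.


fd = 2 * 235 * 9000000000.0 / 3e8 = 14100.0 Hz

14100.0 Hz


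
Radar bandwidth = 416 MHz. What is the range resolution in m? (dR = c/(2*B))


dR = 3e8 / (2 * 416000000.0) = 0.36 m

0.36 m


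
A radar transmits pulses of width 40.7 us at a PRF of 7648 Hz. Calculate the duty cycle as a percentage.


DC = 40.7e-6 * 7648 * 100 = 31.13%

31.13%


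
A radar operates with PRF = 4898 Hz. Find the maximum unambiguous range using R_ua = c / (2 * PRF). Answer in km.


R_ua = 3e8 / (2 * 4898) = 30624.7 m = 30.6 km

30.6 km


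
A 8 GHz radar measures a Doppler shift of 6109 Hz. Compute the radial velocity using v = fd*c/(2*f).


v = 6109 * 3e8 / (2 * 8000000000.0) = 114.5 m/s

114.5 m/s


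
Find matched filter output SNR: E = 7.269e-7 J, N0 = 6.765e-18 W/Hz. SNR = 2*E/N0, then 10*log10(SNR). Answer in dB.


SNR_lin = 2 * 7.269e-7 / 6.765e-18 = 2.149e11
SNR_dB = 10*log10(2.149e11) = 113.3 dB

113.3 dB


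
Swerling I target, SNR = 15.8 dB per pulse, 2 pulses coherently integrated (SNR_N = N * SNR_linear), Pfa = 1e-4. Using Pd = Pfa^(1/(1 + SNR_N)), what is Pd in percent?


SNR_lin = 10^(15.8/10) = 38.01894
SNR_N = 2 * 38.01894 = 76.03788
1/(1 + SNR_N) = 1/77.03788 = 0.0129806
Pd = (1e-4)^0.0129806 = 0.88731
Pd = 88.7%

88.7%


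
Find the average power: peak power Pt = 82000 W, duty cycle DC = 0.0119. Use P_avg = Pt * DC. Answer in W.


P_avg = 82000 * 0.0119 = 975.8 W

975.8 W


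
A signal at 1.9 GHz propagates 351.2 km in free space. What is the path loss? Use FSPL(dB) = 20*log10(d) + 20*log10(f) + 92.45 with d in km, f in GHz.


20*log10(351.2) = 50.91
20*log10(1.9) = 5.58
FSPL = 148.9 dB

148.9 dB


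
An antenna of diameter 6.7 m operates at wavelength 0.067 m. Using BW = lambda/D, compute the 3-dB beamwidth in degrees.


BW_rad = 0.067 / 6.7 = 0.01
BW_deg = 0.57 degrees

0.57 degrees


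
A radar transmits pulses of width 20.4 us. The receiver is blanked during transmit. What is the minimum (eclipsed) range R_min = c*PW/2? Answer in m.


R_min = 3e8 * 20.4e-6 / 2 = 3060.0 m

3060.0 m


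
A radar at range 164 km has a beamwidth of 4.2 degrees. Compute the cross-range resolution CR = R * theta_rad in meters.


BW_rad = 0.073303829
CR = 164000 * 0.073303829 = 12021.8 m

12021.8 m


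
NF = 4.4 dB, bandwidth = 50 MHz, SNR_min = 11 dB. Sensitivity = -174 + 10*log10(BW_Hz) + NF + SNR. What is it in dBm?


10*log10(50000000.0) = 76.99
S = -174 + 76.99 + 4.4 + 11 = -81.6 dBm

-81.6 dBm


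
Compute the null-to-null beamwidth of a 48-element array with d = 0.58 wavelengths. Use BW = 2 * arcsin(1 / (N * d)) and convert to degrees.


1/(N*d) = 1/(48*0.58) = 0.03592
BW = 2*arcsin(0.03592) = 4.1 degrees

4.1 degrees


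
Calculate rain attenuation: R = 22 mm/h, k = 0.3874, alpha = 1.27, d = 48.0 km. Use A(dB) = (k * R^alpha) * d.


gamma = 0.3874 * 22^1.27 = 19.635249 dB/km
A = 19.635249 * 48.0 = 942.49 dB

942.49 dB


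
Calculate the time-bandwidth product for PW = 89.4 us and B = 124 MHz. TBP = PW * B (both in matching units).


TBP = 89.4 * 124 = 11085.6

11085.6


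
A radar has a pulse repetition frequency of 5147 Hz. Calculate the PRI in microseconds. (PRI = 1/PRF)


PRI = 1/5147 = 0.0001942879 s = 194.3 us

194.3 us


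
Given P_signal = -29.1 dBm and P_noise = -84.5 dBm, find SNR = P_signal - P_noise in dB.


SNR = -29.1 - (-84.5) = 55.4 dB

55.4 dB


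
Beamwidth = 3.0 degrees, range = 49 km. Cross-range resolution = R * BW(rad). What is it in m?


BW_rad = 0.052359878
CR = 49000 * 0.052359878 = 2565.6 m

2565.6 m


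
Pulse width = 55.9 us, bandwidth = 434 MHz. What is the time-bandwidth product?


TBP = 55.9 * 434 = 24260.6

24260.6


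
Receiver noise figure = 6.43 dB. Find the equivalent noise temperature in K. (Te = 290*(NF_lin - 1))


NF_lin = 10^(6.43/10) = 4.395416
Te = 290 * (4.395416 - 1) = 984.7 K

984.7 K


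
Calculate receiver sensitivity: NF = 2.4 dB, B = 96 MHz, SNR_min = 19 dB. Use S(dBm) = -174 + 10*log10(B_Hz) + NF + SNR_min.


10*log10(96000000.0) = 79.82
S = -174 + 79.82 + 2.4 + 19 = -72.8 dBm

-72.8 dBm


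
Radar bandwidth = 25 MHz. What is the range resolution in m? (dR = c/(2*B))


dR = 3e8 / (2 * 25000000.0) = 6.0 m

6.0 m


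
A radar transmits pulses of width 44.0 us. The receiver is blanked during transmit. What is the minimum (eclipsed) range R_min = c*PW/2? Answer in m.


R_min = 3e8 * 44.0e-6 / 2 = 6600.0 m

6600.0 m


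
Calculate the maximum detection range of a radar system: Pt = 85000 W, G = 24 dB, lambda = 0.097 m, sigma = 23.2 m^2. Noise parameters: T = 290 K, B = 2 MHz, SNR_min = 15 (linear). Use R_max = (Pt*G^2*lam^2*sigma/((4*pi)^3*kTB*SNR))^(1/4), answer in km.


G_lin = 10^(24/10) = 251.188643
R^4 = 85000 * 251.188643^2 * 0.097^2 * 23.2 / ((4*pi)^3 * 1.38e-23 * 290 * 2000000.0 * 15)
R^4 = 4.91386e18 m^4
R_max = (4.91386e18)^(1/4) = 47082.1 m = 47.1 km

47.1 km


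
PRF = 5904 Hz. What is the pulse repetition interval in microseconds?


PRI = 1/5904 = 0.0001693767 s = 169.4 us

169.4 us


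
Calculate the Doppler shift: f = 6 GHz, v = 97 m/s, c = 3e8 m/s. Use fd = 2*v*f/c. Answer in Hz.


fd = 2 * 97 * 6000000000.0 / 3e8 = 3880.0 Hz

3880.0 Hz


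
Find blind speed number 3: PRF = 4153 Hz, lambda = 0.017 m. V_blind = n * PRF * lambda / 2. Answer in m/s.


V_blind = 3 * 4153 * 0.017 / 2 = 105.9 m/s

105.9 m/s


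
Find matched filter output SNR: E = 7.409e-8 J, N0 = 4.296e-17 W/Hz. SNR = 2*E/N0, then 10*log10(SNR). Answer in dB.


SNR_lin = 2 * 7.409e-8 / 4.296e-17 = 3.449e9
SNR_dB = 10*log10(3.449e9) = 95.4 dB

95.4 dB


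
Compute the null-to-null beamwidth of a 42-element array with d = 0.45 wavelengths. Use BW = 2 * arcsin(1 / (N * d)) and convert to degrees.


1/(N*d) = 1/(42*0.45) = 0.05291
BW = 2*arcsin(0.05291) = 6.1 degrees

6.1 degrees


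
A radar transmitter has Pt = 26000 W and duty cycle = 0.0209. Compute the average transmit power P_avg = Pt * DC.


P_avg = 26000 * 0.0209 = 543.4 W

543.4 W


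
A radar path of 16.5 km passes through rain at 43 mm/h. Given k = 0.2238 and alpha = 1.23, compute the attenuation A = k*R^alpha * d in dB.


gamma = 0.2238 * 43^1.23 = 22.857371 dB/km
A = 22.857371 * 16.5 = 377.15 dB

377.15 dB


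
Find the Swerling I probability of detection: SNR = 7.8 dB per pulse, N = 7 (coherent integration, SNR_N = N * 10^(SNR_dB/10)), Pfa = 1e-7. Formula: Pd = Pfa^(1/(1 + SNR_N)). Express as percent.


SNR_lin = 10^(7.8/10) = 6.0256
SNR_N = 7 * 6.0256 = 42.1792
1/(1 + SNR_N) = 1/43.1792 = 0.0231593
Pd = (1e-7)^0.0231593 = 0.68847
Pd = 68.8%

68.8%


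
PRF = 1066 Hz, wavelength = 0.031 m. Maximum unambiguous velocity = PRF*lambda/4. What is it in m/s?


V_ua = 1066 * 0.031 / 4 = 8.3 m/s

8.3 m/s


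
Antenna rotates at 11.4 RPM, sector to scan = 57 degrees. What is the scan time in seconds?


t = 57 / (11.4 * 360) * 60 = 0.83 s

0.83 s


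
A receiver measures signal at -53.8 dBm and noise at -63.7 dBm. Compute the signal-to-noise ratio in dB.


SNR = -53.8 - (-63.7) = 9.9 dB

9.9 dB


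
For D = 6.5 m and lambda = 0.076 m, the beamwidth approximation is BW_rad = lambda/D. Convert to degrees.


BW_rad = 0.076 / 6.5 = 0.011692
BW_deg = 0.67 degrees

0.67 degrees


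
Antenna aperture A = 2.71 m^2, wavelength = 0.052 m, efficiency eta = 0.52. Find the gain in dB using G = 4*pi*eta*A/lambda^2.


G_linear = 4*pi*0.52*2.71/0.052^2 = 6549.01
G_dB = 10*log10(6549.01) = 38.2 dB

38.2 dB
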